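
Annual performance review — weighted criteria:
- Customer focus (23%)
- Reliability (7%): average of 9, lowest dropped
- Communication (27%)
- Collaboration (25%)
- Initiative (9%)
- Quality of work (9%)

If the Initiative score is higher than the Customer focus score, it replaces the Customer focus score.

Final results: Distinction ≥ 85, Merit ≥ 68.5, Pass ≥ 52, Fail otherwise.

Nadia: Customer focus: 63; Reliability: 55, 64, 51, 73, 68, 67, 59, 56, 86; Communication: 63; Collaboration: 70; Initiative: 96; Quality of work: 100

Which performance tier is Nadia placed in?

Merit

Reliability: drop 51 → average of remaining 8 = 528/8 = 66
Initiative (96) > Customer focus (63), so Customer focus counts as 96.
Weighted total:
  Customer focus 96 × 0.23 = 22.08
  Reliability 66 × 0.07 = 4.62
  Communication 63 × 0.27 = 17.01
  Collaboration 70 × 0.25 = 17.5
  Initiative 96 × 0.09 = 8.64
  Quality of work 100 × 0.09 = 9
Sum = 78.85
78.85 is ≥ 68.5 and < 85 → Merit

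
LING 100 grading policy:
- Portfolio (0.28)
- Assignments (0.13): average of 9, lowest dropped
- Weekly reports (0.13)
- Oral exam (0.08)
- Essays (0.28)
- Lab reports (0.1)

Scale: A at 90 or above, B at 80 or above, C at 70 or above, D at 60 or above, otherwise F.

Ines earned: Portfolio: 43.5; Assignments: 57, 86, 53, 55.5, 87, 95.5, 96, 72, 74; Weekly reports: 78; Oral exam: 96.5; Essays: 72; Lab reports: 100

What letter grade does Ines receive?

Assignments: drop 53 → average of remaining 8 = 623/8 = 77.875
Weighted total:
  Portfolio 43.5 × 0.28 = 12.18
  Assignments 77.875 × 0.13 = 10.12375
  Weekly reports 78 × 0.13 = 10.14
  Oral exam 96.5 × 0.08 = 7.72
  Essays 72 × 0.28 = 20.16
  Lab reports 100 × 0.1 = 10
Sum = 70.32375
70.32375 is ≥ 70 and < 80 → C

C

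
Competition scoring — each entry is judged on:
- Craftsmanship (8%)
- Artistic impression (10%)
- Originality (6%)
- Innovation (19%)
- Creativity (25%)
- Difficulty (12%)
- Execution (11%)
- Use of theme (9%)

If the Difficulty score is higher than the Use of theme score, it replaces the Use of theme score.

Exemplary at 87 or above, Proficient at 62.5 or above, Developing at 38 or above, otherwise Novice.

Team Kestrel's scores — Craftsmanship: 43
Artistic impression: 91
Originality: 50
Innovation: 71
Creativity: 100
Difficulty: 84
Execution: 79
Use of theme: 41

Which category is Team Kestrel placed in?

Difficulty (84) > Use of theme (41), so Use of theme counts as 84.
Weighted total:
  Craftsmanship 43 × 0.08 = 3.44
  Artistic impression 91 × 0.1 = 9.1
  Originality 50 × 0.06 = 3
  Innovation 71 × 0.19 = 13.49
  Creativity 100 × 0.25 = 25
  Difficulty 84 × 0.12 = 10.08
  Execution 79 × 0.11 = 8.69
  Use of theme 84 × 0.09 = 7.56
Sum = 80.36
80.36 is ≥ 62.5 and < 87 → Proficient

Proficient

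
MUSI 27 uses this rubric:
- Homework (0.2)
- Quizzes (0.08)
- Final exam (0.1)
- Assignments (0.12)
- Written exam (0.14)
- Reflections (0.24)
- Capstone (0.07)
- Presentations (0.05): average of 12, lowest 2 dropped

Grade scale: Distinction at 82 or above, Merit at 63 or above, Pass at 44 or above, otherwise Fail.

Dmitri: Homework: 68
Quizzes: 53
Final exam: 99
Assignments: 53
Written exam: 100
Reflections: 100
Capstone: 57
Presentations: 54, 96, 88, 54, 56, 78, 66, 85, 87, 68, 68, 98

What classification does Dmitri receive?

Merit

Presentations: drop 54, 54 → average of remaining 10 = 790/10 = 79
Weighted total:
  Homework 68 × 0.2 = 13.6
  Quizzes 53 × 0.08 = 4.24
  Final exam 99 × 0.1 = 9.9
  Assignments 53 × 0.12 = 6.36
  Written exam 100 × 0.14 = 14
  Reflections 100 × 0.24 = 24
  Capstone 57 × 0.07 = 3.99
  Presentations 79 × 0.05 = 3.95
Sum = 80.04
80.04 is ≥ 63 and < 82 → Merit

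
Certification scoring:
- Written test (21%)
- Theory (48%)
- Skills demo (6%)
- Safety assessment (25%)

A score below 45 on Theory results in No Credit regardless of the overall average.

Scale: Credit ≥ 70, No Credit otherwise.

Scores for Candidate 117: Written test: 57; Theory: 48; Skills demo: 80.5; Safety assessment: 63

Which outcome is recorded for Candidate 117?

Theory score 48 ≥ 45: minimum met.
Weighted total:
  Written test 57 × 0.21 = 11.97
  Theory 48 × 0.48 = 23.04
  Skills demo 80.5 × 0.06 = 4.83
  Safety assessment 63 × 0.25 = 15.75
Sum = 55.59
55.59 < 70 → No Credit

No Credit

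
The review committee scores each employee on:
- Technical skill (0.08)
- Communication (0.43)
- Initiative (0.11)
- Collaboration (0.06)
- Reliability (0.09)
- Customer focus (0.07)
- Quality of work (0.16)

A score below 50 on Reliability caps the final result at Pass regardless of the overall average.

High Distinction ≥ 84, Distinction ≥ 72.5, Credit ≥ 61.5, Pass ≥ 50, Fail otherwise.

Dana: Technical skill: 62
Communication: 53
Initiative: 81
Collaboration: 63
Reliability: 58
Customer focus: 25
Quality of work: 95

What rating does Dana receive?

Reliability score 58 ≥ 50: minimum met.
Weighted total:
  Technical skill 62 × 0.08 = 4.96
  Communication 53 × 0.43 = 22.79
  Initiative 81 × 0.11 = 8.91
  Collaboration 63 × 0.06 = 3.78
  Reliability 58 × 0.09 = 5.22
  Customer focus 25 × 0.07 = 1.75
  Quality of work 95 × 0.16 = 15.2
Sum = 62.61
62.61 is ≥ 61.5 and < 72.5 → Credit

Credit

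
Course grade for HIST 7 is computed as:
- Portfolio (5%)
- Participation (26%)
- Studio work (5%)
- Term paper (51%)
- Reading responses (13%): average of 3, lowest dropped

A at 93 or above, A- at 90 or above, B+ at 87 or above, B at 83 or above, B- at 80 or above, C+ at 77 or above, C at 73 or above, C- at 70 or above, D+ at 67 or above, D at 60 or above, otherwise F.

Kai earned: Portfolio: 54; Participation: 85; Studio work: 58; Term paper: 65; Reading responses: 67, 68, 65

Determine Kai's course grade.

Reading responses: drop 65 → average of remaining 2 = 135/2 = 67.5
Weighted total:
  Portfolio 54 × 0.05 = 2.7
  Participation 85 × 0.26 = 22.1
  Studio work 58 × 0.05 = 2.9
  Term paper 65 × 0.51 = 33.15
  Reading responses 67.5 × 0.13 = 8.775
Sum = 69.625
69.625 is ≥ 67 and < 70 → D+

D+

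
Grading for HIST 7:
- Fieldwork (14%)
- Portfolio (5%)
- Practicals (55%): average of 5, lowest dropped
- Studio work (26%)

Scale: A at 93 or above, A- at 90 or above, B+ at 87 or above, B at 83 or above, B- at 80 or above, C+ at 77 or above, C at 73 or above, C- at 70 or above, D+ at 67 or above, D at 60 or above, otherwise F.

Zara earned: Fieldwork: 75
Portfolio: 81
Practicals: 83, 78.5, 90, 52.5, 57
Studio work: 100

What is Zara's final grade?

Practicals: drop 52.5 → average of remaining 4 = 308.5/4 = 77.125
Weighted total:
  Fieldwork 75 × 0.14 = 10.5
  Portfolio 81 × 0.05 = 4.05
  Practicals 77.125 × 0.55 = 42.41875
  Studio work 100 × 0.26 = 26
Sum = 82.96875
82.96875 is ≥ 80 and < 83 → B-

B-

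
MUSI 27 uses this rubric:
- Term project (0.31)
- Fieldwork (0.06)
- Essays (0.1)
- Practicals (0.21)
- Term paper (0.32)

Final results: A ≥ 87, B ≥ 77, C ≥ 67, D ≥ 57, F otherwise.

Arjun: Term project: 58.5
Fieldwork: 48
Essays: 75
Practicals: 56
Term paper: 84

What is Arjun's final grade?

C

Weighted total:
  Term project 58.5 × 0.31 = 18.135
  Fieldwork 48 × 0.06 = 2.88
  Essays 75 × 0.1 = 7.5
  Practicals 56 × 0.21 = 11.76
  Term paper 84 × 0.32 = 26.88
Sum = 67.155
67.155 is ≥ 67 and < 77 → C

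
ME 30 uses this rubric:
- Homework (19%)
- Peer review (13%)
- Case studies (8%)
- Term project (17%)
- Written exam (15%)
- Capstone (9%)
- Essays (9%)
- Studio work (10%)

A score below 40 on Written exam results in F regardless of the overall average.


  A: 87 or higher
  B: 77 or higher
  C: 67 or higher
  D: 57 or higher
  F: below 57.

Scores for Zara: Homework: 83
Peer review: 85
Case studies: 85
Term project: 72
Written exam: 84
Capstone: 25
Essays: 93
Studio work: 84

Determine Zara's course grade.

Written exam score 84 ≥ 40: minimum met.
Weighted total:
  Homework 83 × 0.19 = 15.77
  Peer review 85 × 0.13 = 11.05
  Case studies 85 × 0.08 = 6.8
  Term project 72 × 0.17 = 12.24
  Written exam 84 × 0.15 = 12.6
  Capstone 25 × 0.09 = 2.25
  Essays 93 × 0.09 = 8.37
  Studio work 84 × 0.1 = 8.4
Sum = 77.48
77.48 is ≥ 77 and < 87 → B

B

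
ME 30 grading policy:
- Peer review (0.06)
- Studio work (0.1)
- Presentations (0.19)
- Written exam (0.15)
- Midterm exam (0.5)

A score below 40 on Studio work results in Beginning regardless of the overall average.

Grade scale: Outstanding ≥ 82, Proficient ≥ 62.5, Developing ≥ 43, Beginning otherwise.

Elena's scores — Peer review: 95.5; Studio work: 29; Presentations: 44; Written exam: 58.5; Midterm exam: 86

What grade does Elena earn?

Studio work score 29 < 40: minimum not met.
Weighted total:
  Peer review 95.5 × 0.06 = 5.73
  Studio work 29 × 0.1 = 2.9
  Presentations 44 × 0.19 = 8.36
  Written exam 58.5 × 0.15 = 8.775
  Midterm exam 86 × 0.5 = 43
Sum = 68.765
Because the Studio work minimum was not met, the result is Beginning.

Beginning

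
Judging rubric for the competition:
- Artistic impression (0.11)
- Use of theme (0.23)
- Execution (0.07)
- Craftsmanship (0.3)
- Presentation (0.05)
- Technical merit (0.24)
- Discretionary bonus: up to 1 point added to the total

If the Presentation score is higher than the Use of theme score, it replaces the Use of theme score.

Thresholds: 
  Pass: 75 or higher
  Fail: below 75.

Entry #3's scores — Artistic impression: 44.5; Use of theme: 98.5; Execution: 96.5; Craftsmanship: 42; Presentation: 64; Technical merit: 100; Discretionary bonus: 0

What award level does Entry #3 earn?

Presentation (64) ≤ Use of theme (98.5), so Use of theme stays at 98.5.
Weighted total:
  Artistic impression 44.5 × 0.11 = 4.895
  Use of theme 98.5 × 0.23 = 22.655
  Execution 96.5 × 0.07 = 6.755
  Craftsmanship 42 × 0.3 = 12.6
  Presentation 64 × 0.05 = 3.2
  Technical merit 100 × 0.24 = 24
Sum = 74.105
Discretionary bonus: 74.105 + 0 = 74.105
74.105 < 75 → Fail

Fail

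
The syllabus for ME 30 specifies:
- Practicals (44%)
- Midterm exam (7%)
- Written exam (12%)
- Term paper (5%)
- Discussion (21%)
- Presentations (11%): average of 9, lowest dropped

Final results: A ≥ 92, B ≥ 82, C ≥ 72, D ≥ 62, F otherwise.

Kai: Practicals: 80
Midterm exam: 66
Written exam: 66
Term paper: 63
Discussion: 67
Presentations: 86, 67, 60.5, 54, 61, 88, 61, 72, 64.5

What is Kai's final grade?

Presentations: drop 54 → average of remaining 8 = 560/8 = 70
Weighted total:
  Practicals 80 × 0.44 = 35.2
  Midterm exam 66 × 0.07 = 4.62
  Written exam 66 × 0.12 = 7.92
  Term paper 63 × 0.05 = 3.15
  Discussion 67 × 0.21 = 14.07
  Presentations 70 × 0.11 = 7.7
Sum = 72.66
72.66 is ≥ 72 and < 82 → C

C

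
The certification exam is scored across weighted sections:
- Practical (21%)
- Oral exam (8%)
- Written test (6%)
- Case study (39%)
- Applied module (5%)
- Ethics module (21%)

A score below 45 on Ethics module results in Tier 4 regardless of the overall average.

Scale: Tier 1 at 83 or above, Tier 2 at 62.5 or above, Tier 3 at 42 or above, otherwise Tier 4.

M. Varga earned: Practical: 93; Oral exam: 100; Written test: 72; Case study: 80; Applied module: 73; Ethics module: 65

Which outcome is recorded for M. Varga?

Tier 2

Ethics module score 65 ≥ 45: minimum met.
Weighted total:
  Practical 93 × 0.21 = 19.53
  Oral exam 100 × 0.08 = 8
  Written test 72 × 0.06 = 4.32
  Case study 80 × 0.39 = 31.2
  Applied module 73 × 0.05 = 3.65
  Ethics module 65 × 0.21 = 13.65
Sum = 80.35
80.35 is ≥ 62.5 and < 83 → Tier 2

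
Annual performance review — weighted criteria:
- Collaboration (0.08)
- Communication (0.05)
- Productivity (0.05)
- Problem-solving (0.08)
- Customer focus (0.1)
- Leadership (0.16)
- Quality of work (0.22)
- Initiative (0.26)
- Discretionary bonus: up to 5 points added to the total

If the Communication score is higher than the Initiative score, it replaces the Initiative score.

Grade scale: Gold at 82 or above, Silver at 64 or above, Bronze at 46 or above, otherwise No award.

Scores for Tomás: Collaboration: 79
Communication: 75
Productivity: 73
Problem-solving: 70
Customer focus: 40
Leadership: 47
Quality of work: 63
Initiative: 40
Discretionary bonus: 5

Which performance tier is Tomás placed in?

Silver

Communication (75) > Initiative (40), so Initiative counts as 75.
Weighted total:
  Collaboration 79 × 0.08 = 6.32
  Communication 75 × 0.05 = 3.75
  Productivity 73 × 0.05 = 3.65
  Problem-solving 70 × 0.08 = 5.6
  Customer focus 40 × 0.1 = 4
  Leadership 47 × 0.16 = 7.52
  Quality of work 63 × 0.22 = 13.86
  Initiative 75 × 0.26 = 19.5
Sum = 64.2
Discretionary bonus: 64.2 + 5 = 69.2
69.2 is ≥ 64 and < 82 → Silver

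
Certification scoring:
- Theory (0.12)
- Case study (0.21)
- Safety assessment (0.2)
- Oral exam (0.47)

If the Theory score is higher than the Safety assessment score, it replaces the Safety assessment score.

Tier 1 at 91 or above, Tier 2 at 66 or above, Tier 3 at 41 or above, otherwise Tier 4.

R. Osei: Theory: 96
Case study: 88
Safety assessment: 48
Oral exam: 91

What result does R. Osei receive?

Theory (96) > Safety assessment (48), so Safety assessment counts as 96.
Weighted total:
  Theory 96 × 0.12 = 11.52
  Case study 88 × 0.21 = 18.48
  Safety assessment 96 × 0.2 = 19.2
  Oral exam 91 × 0.47 = 42.77
Sum = 91.97
91.97 ≥ 91 → Tier 1

Tier 1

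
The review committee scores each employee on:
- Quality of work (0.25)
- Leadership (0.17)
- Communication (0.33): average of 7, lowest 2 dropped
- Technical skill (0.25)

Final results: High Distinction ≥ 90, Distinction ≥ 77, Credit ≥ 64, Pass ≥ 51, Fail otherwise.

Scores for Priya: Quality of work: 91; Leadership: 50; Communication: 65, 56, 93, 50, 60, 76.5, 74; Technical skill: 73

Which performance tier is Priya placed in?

Communication: drop 50, 56 → average of remaining 5 = 368.5/5 = 73.7
Weighted total:
  Quality of work 91 × 0.25 = 22.75
  Leadership 50 × 0.17 = 8.5
  Communication 73.7 × 0.33 = 24.321
  Technical skill 73 × 0.25 = 18.25
Sum = 73.821
73.821 is ≥ 64 and < 77 → Credit

Credit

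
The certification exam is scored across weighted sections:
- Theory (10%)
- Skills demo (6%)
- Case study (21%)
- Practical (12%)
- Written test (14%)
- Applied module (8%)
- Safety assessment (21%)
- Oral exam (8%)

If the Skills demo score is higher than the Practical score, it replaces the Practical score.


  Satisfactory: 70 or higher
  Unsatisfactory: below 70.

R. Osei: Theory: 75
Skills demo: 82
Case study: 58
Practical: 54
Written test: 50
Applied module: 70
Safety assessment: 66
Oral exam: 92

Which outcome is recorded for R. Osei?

Unsatisfactory

Skills demo (82) > Practical (54), so Practical counts as 82.
Weighted total:
  Theory 75 × 0.1 = 7.5
  Skills demo 82 × 0.06 = 4.92
  Case study 58 × 0.21 = 12.18
  Practical 82 × 0.12 = 9.84
  Written test 50 × 0.14 = 7
  Applied module 70 × 0.08 = 5.6
  Safety assessment 66 × 0.21 = 13.86
  Oral exam 92 × 0.08 = 7.36
Sum = 68.26
68.26 < 70 → Unsatisfactory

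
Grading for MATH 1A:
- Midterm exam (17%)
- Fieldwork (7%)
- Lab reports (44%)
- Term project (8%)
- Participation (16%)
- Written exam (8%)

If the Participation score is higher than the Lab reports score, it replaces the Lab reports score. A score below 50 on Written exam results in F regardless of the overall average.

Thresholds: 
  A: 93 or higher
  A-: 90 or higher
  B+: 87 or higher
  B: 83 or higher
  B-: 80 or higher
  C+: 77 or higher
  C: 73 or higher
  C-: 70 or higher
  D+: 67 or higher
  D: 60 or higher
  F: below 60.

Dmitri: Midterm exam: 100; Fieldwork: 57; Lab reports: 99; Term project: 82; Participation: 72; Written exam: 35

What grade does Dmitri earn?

F

Participation (72) ≤ Lab reports (99), so Lab reports stays at 99.
Written exam score 35 < 50: minimum not met.
Weighted total:
  Midterm exam 100 × 0.17 = 17
  Fieldwork 57 × 0.07 = 3.99
  Lab reports 99 × 0.44 = 43.56
  Term project 82 × 0.08 = 6.56
  Participation 72 × 0.16 = 11.52
  Written exam 35 × 0.08 = 2.8
Sum = 85.43
Because the Written exam minimum was not met, the result is F.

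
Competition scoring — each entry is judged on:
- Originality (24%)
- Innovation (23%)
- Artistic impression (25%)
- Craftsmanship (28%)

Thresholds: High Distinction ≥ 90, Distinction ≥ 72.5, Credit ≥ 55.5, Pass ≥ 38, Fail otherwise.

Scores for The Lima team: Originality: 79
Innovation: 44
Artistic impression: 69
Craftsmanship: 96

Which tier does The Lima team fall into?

Distinction

Weighted total:
  Originality 79 × 0.24 = 18.96
  Innovation 44 × 0.23 = 10.12
  Artistic impression 69 × 0.25 = 17.25
  Craftsmanship 96 × 0.28 = 26.88
Sum = 73.21
73.21 is ≥ 72.5 and < 90 → Distinction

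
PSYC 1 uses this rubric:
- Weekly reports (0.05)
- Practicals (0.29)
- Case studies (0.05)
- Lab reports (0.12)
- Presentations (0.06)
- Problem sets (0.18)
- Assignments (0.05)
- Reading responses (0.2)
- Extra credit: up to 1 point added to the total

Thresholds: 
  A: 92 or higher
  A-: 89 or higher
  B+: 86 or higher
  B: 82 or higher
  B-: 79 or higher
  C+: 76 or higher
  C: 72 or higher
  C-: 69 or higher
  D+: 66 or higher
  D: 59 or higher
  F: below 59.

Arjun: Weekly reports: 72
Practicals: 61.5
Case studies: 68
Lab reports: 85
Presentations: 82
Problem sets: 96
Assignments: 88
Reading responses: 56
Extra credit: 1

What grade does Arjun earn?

C

Weighted total:
  Weekly reports 72 × 0.05 = 3.6
  Practicals 61.5 × 0.29 = 17.835
  Case studies 68 × 0.05 = 3.4
  Lab reports 85 × 0.12 = 10.2
  Presentations 82 × 0.06 = 4.92
  Problem sets 96 × 0.18 = 17.28
  Assignments 88 × 0.05 = 4.4
  Reading responses 56 × 0.2 = 11.2
Sum = 72.835
Extra credit: 72.835 + 1 = 73.835
73.835 is ≥ 72 and < 76 → C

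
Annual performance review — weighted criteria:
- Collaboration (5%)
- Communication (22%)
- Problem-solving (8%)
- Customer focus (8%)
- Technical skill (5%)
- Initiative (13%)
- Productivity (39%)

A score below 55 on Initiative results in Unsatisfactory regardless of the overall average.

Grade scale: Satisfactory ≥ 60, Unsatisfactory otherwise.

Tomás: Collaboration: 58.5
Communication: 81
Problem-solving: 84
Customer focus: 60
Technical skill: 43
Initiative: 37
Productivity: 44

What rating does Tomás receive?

Initiative score 37 < 55: minimum not met.
Weighted total:
  Collaboration 58.5 × 0.05 = 2.925
  Communication 81 × 0.22 = 17.82
  Problem-solving 84 × 0.08 = 6.72
  Customer focus 60 × 0.08 = 4.8
  Technical skill 43 × 0.05 = 2.15
  Initiative 37 × 0.13 = 4.81
  Productivity 44 × 0.39 = 17.16
Sum = 56.385
Because the Initiative minimum was not met, the result is Unsatisfactory.

Unsatisfactory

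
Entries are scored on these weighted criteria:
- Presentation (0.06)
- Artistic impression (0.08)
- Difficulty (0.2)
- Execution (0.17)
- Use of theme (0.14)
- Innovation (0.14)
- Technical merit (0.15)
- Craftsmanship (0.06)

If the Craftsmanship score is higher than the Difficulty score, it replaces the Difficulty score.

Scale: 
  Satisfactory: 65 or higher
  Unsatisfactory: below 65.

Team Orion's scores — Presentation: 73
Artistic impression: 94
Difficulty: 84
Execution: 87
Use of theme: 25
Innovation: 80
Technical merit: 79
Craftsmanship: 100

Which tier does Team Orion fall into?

Craftsmanship (100) > Difficulty (84), so Difficulty counts as 100.
Weighted total:
  Presentation 73 × 0.06 = 4.38
  Artistic impression 94 × 0.08 = 7.52
  Difficulty 100 × 0.2 = 20
  Execution 87 × 0.17 = 14.79
  Use of theme 25 × 0.14 = 3.5
  Innovation 80 × 0.14 = 11.2
  Technical merit 79 × 0.15 = 11.85
  Craftsmanship 100 × 0.06 = 6
Sum = 79.24
79.24 ≥ 65 → Satisfactory

Satisfactory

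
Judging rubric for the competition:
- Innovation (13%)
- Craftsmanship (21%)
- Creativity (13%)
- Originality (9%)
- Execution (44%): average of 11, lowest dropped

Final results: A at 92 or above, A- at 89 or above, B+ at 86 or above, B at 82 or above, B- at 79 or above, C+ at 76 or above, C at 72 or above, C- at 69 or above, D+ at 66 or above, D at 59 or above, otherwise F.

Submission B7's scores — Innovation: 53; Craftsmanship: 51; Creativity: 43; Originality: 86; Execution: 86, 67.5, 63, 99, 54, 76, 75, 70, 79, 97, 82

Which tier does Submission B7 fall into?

D

Execution: drop 54 → average of remaining 10 = 794.5/10 = 79.45
Weighted total:
  Innovation 53 × 0.13 = 6.89
  Craftsmanship 51 × 0.21 = 10.71
  Creativity 43 × 0.13 = 5.59
  Originality 86 × 0.09 = 7.74
  Execution 79.45 × 0.44 = 34.958
Sum = 65.888
65.888 is ≥ 59 and < 66 → D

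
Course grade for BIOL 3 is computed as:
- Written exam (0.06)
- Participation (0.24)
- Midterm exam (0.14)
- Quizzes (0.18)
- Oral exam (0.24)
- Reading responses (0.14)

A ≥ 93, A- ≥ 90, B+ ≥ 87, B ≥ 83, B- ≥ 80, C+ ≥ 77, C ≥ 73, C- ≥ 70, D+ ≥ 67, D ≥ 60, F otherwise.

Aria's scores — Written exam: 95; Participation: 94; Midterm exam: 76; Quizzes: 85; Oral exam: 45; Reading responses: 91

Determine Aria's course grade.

Weighted total:
  Written exam 95 × 0.06 = 5.7
  Participation 94 × 0.24 = 22.56
  Midterm exam 76 × 0.14 = 10.64
  Quizzes 85 × 0.18 = 15.3
  Oral exam 45 × 0.24 = 10.8
  Reading responses 91 × 0.14 = 12.74
Sum = 77.74
77.74 is ≥ 77 and < 80 → C+

C+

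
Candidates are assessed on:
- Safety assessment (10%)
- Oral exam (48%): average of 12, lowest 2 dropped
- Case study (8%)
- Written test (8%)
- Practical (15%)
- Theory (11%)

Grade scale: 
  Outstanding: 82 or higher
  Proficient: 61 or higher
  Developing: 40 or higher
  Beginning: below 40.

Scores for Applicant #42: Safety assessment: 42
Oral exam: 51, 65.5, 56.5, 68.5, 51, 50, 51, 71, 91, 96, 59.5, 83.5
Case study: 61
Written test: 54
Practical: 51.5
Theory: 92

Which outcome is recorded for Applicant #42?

Proficient

Oral exam: drop 50, 51 → average of remaining 10 = 693.5/10 = 69.35
Weighted total:
  Safety assessment 42 × 0.1 = 4.2
  Oral exam 69.35 × 0.48 = 33.288
  Case study 61 × 0.08 = 4.88
  Written test 54 × 0.08 = 4.32
  Practical 51.5 × 0.15 = 7.725
  Theory 92 × 0.11 = 10.12
Sum = 64.533
64.533 is ≥ 61 and < 82 → Proficient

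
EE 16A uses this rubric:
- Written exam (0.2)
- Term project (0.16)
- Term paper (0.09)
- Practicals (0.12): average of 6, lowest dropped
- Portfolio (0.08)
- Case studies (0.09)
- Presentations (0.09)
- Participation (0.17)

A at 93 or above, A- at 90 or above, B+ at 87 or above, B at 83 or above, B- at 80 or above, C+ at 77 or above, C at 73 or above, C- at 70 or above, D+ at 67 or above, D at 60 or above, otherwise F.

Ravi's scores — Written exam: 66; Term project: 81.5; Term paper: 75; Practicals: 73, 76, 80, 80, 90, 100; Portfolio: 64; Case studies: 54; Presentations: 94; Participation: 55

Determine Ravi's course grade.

C-

Practicals: drop 73 → average of remaining 5 = 426/5 = 85.2
Weighted total:
  Written exam 66 × 0.2 = 13.2
  Term project 81.5 × 0.16 = 13.04
  Term paper 75 × 0.09 = 6.75
  Practicals 85.2 × 0.12 = 10.224
  Portfolio 64 × 0.08 = 5.12
  Case studies 54 × 0.09 = 4.86
  Presentations 94 × 0.09 = 8.46
  Participation 55 × 0.17 = 9.35
Sum = 71.004
71.004 is ≥ 70 and < 73 → C-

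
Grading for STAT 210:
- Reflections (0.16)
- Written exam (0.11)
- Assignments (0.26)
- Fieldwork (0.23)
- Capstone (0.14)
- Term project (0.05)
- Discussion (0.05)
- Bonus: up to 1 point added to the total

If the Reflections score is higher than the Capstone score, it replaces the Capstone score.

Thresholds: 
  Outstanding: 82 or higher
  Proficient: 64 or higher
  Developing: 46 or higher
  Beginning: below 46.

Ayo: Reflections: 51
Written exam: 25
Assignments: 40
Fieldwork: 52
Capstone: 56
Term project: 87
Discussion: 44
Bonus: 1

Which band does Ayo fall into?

Developing

Reflections (51) ≤ Capstone (56), so Capstone stays at 56.
Weighted total:
  Reflections 51 × 0.16 = 8.16
  Written exam 25 × 0.11 = 2.75
  Assignments 40 × 0.26 = 10.4
  Fieldwork 52 × 0.23 = 11.96
  Capstone 56 × 0.14 = 7.84
  Term project 87 × 0.05 = 4.35
  Discussion 44 × 0.05 = 2.2
Sum = 47.66
Bonus: 47.66 + 1 = 48.66
48.66 is ≥ 46 and < 64 → Developing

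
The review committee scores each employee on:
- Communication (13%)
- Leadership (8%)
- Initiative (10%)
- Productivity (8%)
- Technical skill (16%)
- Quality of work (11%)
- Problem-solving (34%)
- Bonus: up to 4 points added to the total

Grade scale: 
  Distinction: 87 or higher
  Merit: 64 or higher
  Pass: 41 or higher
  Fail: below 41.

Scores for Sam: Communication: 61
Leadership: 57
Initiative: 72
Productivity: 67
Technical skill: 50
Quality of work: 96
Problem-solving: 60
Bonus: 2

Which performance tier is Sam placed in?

Weighted total:
  Communication 61 × 0.13 = 7.93
  Leadership 57 × 0.08 = 4.56
  Initiative 72 × 0.1 = 7.2
  Productivity 67 × 0.08 = 5.36
  Technical skill 50 × 0.16 = 8
  Quality of work 96 × 0.11 = 10.56
  Problem-solving 60 × 0.34 = 20.4
Sum = 64.01
Bonus: 64.01 + 2 = 66.01
66.01 is ≥ 64 and < 87 → Merit

Merit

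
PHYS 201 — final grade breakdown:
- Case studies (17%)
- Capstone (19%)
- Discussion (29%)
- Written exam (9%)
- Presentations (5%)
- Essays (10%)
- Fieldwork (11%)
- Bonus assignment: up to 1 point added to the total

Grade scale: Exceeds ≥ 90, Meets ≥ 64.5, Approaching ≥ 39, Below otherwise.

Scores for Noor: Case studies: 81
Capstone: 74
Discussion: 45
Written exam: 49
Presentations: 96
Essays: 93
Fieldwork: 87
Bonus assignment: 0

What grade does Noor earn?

Weighted total:
  Case studies 81 × 0.17 = 13.77
  Capstone 74 × 0.19 = 14.06
  Discussion 45 × 0.29 = 13.05
  Written exam 49 × 0.09 = 4.41
  Presentations 96 × 0.05 = 4.8
  Essays 93 × 0.1 = 9.3
  Fieldwork 87 × 0.11 = 9.57
Sum = 68.96
Bonus assignment: 68.96 + 0 = 68.96
68.96 is ≥ 64.5 and < 90 → Meets

Meets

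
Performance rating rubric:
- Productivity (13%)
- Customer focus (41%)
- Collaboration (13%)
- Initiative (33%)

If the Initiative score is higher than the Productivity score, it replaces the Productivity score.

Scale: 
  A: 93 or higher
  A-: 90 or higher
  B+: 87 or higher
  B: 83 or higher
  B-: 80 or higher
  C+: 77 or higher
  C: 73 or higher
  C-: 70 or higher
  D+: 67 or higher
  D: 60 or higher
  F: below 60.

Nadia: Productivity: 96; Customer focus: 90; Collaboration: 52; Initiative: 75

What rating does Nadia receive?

B-

Initiative (75) ≤ Productivity (96), so Productivity stays at 96.
Weighted total:
  Productivity 96 × 0.13 = 12.48
  Customer focus 90 × 0.41 = 36.9
  Collaboration 52 × 0.13 = 6.76
  Initiative 75 × 0.33 = 24.75
Sum = 80.89
80.89 is ≥ 80 and < 83 → B-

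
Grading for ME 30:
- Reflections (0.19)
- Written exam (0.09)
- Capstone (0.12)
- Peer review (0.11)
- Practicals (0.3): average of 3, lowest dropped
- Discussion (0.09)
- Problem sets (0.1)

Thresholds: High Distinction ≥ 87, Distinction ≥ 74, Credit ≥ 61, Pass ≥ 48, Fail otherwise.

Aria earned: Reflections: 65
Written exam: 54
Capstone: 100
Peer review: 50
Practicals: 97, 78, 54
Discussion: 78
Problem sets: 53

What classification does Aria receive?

Practicals: drop 54 → average of remaining 2 = 175/2 = 87.5
Weighted total:
  Reflections 65 × 0.19 = 12.35
  Written exam 54 × 0.09 = 4.86
  Capstone 100 × 0.12 = 12
  Peer review 50 × 0.11 = 5.5
  Practicals 87.5 × 0.3 = 26.25
  Discussion 78 × 0.09 = 7.02
  Problem sets 53 × 0.1 = 5.3
Sum = 73.28
73.28 is ≥ 61 and < 74 → Credit

Credit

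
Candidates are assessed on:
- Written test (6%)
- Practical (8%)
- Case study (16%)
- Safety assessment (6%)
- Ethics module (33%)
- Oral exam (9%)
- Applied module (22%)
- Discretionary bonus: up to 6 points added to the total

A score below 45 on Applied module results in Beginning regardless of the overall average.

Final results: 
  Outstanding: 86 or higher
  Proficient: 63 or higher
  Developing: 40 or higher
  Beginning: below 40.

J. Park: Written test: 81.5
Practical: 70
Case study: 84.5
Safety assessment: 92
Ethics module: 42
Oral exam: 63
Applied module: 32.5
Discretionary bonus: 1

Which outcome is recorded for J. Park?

Beginning

Applied module score 32.5 < 45: minimum not met.
Weighted total:
  Written test 81.5 × 0.06 = 4.89
  Practical 70 × 0.08 = 5.6
  Case study 84.5 × 0.16 = 13.52
  Safety assessment 92 × 0.06 = 5.52
  Ethics module 42 × 0.33 = 13.86
  Oral exam 63 × 0.09 = 5.67
  Applied module 32.5 × 0.22 = 7.15
Sum = 56.21
Discretionary bonus: 56.21 + 1 = 57.21
Because the Applied module minimum was not met, the result is Beginning.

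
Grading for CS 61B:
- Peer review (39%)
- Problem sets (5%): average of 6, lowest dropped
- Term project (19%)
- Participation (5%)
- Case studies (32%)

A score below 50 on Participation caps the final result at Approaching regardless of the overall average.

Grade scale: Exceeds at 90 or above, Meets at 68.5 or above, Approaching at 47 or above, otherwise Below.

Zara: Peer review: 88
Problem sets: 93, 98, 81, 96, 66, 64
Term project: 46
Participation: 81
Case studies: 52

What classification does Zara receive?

Approaching

Problem sets: drop 64 → average of remaining 5 = 434/5 = 86.8
Participation score 81 ≥ 50: minimum met.
Weighted total:
  Peer review 88 × 0.39 = 34.32
  Problem sets 86.8 × 0.05 = 4.34
  Term project 46 × 0.19 = 8.74
  Participation 81 × 0.05 = 4.05
  Case studies 52 × 0.32 = 16.64
Sum = 68.09
68.09 is ≥ 47 and < 68.5 → Approaching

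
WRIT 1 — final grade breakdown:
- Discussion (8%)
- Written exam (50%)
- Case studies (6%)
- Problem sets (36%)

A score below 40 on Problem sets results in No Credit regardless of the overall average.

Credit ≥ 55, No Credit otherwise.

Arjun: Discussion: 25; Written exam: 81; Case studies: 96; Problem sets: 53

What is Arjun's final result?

Problem sets score 53 ≥ 40: minimum met.
Weighted total:
  Discussion 25 × 0.08 = 2
  Written exam 81 × 0.5 = 40.5
  Case studies 96 × 0.06 = 5.76
  Problem sets 53 × 0.36 = 19.08
Sum = 67.34
67.34 ≥ 55 → Credit

Credit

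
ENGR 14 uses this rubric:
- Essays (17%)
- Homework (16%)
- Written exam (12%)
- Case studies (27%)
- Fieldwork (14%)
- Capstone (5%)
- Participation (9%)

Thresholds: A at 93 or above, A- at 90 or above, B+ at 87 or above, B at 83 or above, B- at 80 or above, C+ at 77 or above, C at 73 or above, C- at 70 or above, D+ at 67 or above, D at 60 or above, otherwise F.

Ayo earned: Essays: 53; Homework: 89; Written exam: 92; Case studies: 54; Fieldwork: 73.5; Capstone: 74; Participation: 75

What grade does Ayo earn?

Weighted total:
  Essays 53 × 0.17 = 9.01
  Homework 89 × 0.16 = 14.24
  Written exam 92 × 0.12 = 11.04
  Case studies 54 × 0.27 = 14.58
  Fieldwork 73.5 × 0.14 = 10.29
  Capstone 74 × 0.05 = 3.7
  Participation 75 × 0.09 = 6.75
Sum = 69.61
69.61 is ≥ 67 and < 70 → D+

D+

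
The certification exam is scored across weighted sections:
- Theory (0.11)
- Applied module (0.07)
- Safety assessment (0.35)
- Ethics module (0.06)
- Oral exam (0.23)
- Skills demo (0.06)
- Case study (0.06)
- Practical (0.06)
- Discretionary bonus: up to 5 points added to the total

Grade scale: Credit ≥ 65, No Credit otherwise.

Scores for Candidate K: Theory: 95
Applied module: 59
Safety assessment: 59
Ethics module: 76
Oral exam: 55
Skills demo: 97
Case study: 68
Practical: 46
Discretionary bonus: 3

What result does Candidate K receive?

Credit

Weighted total:
  Theory 95 × 0.11 = 10.45
  Applied module 59 × 0.07 = 4.13
  Safety assessment 59 × 0.35 = 20.65
  Ethics module 76 × 0.06 = 4.56
  Oral exam 55 × 0.23 = 12.65
  Skills demo 97 × 0.06 = 5.82
  Case study 68 × 0.06 = 4.08
  Practical 46 × 0.06 = 2.76
Sum = 65.1
Discretionary bonus: 65.1 + 3 = 68.1
68.1 ≥ 65 → Credit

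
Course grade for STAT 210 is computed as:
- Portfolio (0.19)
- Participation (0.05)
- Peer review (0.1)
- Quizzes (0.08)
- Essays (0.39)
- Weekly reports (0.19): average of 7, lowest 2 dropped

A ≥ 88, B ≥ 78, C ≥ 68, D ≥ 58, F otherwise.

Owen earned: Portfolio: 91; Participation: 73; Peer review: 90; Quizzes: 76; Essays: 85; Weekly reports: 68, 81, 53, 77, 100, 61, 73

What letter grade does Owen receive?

B

Weekly reports: drop 53, 61 → average of remaining 5 = 399/5 = 79.8
Weighted total:
  Portfolio 91 × 0.19 = 17.29
  Participation 73 × 0.05 = 3.65
  Peer review 90 × 0.1 = 9
  Quizzes 76 × 0.08 = 6.08
  Essays 85 × 0.39 = 33.15
  Weekly reports 79.8 × 0.19 = 15.162
Sum = 84.332
84.332 is ≥ 78 and < 88 → B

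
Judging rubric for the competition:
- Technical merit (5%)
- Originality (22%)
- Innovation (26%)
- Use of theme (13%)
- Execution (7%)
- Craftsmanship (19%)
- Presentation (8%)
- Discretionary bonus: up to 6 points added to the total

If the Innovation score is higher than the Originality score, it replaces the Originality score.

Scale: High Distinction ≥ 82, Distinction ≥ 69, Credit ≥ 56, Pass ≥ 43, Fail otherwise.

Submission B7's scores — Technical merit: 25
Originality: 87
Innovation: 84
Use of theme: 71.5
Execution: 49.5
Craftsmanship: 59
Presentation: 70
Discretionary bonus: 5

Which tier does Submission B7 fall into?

Innovation (84) ≤ Originality (87), so Originality stays at 87.
Weighted total:
  Technical merit 25 × 0.05 = 1.25
  Originality 87 × 0.22 = 19.14
  Innovation 84 × 0.26 = 21.84
  Use of theme 71.5 × 0.13 = 9.295
  Execution 49.5 × 0.07 = 3.465
  Craftsmanship 59 × 0.19 = 11.21
  Presentation 70 × 0.08 = 5.6
Sum = 71.8
Discretionary bonus: 71.8 + 5 = 76.8
76.8 is ≥ 69 and < 82 → Distinction

Distinction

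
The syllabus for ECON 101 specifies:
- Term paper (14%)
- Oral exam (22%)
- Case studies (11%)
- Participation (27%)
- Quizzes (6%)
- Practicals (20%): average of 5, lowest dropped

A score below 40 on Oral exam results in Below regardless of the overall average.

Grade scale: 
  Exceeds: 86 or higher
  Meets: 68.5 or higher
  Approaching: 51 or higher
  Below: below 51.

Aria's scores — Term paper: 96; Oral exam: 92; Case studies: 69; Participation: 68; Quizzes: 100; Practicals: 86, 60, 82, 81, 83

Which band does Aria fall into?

Practicals: drop 60 → average of remaining 4 = 332/4 = 83
Oral exam score 92 ≥ 40: minimum met.
Weighted total:
  Term paper 96 × 0.14 = 13.44
  Oral exam 92 × 0.22 = 20.24
  Case studies 69 × 0.11 = 7.59
  Participation 68 × 0.27 = 18.36
  Quizzes 100 × 0.06 = 6
  Practicals 83 × 0.2 = 16.6
Sum = 82.23
82.23 is ≥ 68.5 and < 86 → Meets

Meets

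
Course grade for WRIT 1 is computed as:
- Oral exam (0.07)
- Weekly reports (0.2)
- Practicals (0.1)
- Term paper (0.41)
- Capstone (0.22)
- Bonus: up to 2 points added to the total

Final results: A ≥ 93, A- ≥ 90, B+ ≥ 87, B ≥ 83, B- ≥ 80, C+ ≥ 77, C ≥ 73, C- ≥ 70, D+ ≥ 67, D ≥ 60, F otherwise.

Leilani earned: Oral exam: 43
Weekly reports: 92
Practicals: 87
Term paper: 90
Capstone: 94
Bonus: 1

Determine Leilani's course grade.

Weighted total:
  Oral exam 43 × 0.07 = 3.01
  Weekly reports 92 × 0.2 = 18.4
  Practicals 87 × 0.1 = 8.7
  Term paper 90 × 0.41 = 36.9
  Capstone 94 × 0.22 = 20.68
Sum = 87.69
Bonus: 87.69 + 1 = 88.69
88.69 is ≥ 87 and < 90 → B+

B+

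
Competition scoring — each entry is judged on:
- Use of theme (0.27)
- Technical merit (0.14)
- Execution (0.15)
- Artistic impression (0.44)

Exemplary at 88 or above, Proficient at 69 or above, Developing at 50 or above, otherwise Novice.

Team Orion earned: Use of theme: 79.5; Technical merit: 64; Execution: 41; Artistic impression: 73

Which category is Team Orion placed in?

Developing

Weighted total:
  Use of theme 79.5 × 0.27 = 21.465
  Technical merit 64 × 0.14 = 8.96
  Execution 41 × 0.15 = 6.15
  Artistic impression 73 × 0.44 = 32.12
Sum = 68.695
68.695 is ≥ 50 and < 69 → Developing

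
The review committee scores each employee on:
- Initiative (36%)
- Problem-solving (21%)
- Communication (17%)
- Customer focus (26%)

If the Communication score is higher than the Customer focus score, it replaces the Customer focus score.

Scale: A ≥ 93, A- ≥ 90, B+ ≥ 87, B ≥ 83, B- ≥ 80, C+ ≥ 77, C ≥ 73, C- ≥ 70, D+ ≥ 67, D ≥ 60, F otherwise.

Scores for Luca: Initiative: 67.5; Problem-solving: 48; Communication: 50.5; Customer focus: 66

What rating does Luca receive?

Communication (50.5) ≤ Customer focus (66), so Customer focus stays at 66.
Weighted total:
  Initiative 67.5 × 0.36 = 24.3
  Problem-solving 48 × 0.21 = 10.08
  Communication 50.5 × 0.17 = 8.585
  Customer focus 66 × 0.26 = 17.16
Sum = 60.125
60.125 is ≥ 60 and < 67 → D

D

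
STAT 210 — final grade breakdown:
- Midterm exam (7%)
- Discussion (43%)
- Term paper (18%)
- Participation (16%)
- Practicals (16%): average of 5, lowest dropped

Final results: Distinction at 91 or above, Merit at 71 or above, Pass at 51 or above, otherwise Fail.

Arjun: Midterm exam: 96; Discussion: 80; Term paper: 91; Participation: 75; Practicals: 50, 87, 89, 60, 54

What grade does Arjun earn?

Merit

Practicals: drop 50 → average of remaining 4 = 290/4 = 72.5
Weighted total:
  Midterm exam 96 × 0.07 = 6.72
  Discussion 80 × 0.43 = 34.4
  Term paper 91 × 0.18 = 16.38
  Participation 75 × 0.16 = 12
  Practicals 72.5 × 0.16 = 11.6
Sum = 81.1
81.1 is ≥ 71 and < 91 → Merit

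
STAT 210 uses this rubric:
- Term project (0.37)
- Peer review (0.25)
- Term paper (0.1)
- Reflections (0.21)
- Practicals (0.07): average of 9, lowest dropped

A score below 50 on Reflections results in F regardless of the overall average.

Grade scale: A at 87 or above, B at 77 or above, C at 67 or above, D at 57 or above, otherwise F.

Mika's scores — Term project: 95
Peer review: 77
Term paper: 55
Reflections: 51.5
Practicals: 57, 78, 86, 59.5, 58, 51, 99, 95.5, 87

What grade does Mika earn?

C

Practicals: drop 51 → average of remaining 8 = 620/8 = 77.5
Reflections score 51.5 ≥ 50: minimum met.
Weighted total:
  Term project 95 × 0.37 = 35.15
  Peer review 77 × 0.25 = 19.25
  Term paper 55 × 0.1 = 5.5
  Reflections 51.5 × 0.21 = 10.815
  Practicals 77.5 × 0.07 = 5.425
Sum = 76.14
76.14 is ≥ 67 and < 77 → C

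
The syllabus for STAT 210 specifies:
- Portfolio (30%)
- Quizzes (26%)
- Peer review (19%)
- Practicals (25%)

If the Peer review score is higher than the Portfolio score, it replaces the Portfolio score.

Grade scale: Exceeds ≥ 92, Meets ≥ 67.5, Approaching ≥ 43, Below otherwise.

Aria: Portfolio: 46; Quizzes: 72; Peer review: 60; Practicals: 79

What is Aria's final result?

Peer review (60) > Portfolio (46), so Portfolio counts as 60.
Weighted total:
  Portfolio 60 × 0.3 = 18
  Quizzes 72 × 0.26 = 18.72
  Peer review 60 × 0.19 = 11.4
  Practicals 79 × 0.25 = 19.75
Sum = 67.87
67.87 is ≥ 67.5 and < 92 → Meets

Meets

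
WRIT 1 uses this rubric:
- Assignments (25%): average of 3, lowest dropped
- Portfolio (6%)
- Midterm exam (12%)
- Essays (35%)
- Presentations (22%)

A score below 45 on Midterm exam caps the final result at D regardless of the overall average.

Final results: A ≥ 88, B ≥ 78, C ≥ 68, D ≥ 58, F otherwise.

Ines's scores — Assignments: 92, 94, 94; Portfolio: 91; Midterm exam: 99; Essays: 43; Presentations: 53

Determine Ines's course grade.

Assignments: drop 92 → average of remaining 2 = 188/2 = 94
Midterm exam score 99 ≥ 45: minimum met.
Weighted total:
  Assignments 94 × 0.25 = 23.5
  Portfolio 91 × 0.06 = 5.46
  Midterm exam 99 × 0.12 = 11.88
  Essays 43 × 0.35 = 15.05
  Presentations 53 × 0.22 = 11.66
Sum = 67.55
67.55 is ≥ 58 and < 68 → D

D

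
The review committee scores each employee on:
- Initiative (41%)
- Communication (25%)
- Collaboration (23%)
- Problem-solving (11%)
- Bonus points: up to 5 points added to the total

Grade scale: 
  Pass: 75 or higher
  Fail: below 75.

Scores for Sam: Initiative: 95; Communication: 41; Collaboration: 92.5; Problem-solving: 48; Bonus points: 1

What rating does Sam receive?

Pass

Weighted total:
  Initiative 95 × 0.41 = 38.95
  Communication 41 × 0.25 = 10.25
  Collaboration 92.5 × 0.23 = 21.275
  Problem-solving 48 × 0.11 = 5.28
Sum = 75.755
Bonus points: 75.755 + 1 = 76.755
76.755 ≥ 75 → Pass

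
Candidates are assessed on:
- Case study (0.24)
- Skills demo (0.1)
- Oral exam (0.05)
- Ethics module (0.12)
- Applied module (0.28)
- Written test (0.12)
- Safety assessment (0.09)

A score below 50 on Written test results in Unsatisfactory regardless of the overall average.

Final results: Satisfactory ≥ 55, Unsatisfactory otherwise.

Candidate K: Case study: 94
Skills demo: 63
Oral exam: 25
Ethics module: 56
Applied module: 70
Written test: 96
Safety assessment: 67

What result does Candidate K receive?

Written test score 96 ≥ 50: minimum met.
Weighted total:
  Case study 94 × 0.24 = 22.56
  Skills demo 63 × 0.1 = 6.3
  Oral exam 25 × 0.05 = 1.25
  Ethics module 56 × 0.12 = 6.72
  Applied module 70 × 0.28 = 19.6
  Written test 96 × 0.12 = 11.52
  Safety assessment 67 × 0.09 = 6.03
Sum = 73.98
73.98 ≥ 55 → Satisfactory

Satisfactory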